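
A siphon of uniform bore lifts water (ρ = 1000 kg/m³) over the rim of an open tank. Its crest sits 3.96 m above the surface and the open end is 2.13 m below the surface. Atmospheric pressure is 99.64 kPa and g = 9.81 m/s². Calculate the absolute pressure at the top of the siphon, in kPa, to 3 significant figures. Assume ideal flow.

P_top ≈ 39.9 kPa

The outlet speed comes from Torricelli: v = √(2g·2.13) = 6.46 m/s.
With constant cross-section the crest speed equals v; applying Bernoulli from the surface up to the crest, P_top = P_atm − ½ρv² − ρg·h_top.
P_top = 99640 − ½·1000·6.46² − 1000·9.81·3.96 = 39900 Pa.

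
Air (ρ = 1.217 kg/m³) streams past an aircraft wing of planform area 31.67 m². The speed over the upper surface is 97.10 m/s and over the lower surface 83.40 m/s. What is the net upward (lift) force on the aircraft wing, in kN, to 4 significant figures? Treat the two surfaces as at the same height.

The faster flow above has the lower pressure; Bernoulli (same height) gives ΔP = ½ρ(v_up² − v_low²).
ΔP = ½·1.217·(97.10² − 83.40²) = 1505 Pa.
Lift = ΔP · A = 1505 × 31.67 = 47650 N.

F ≈ 47.65 kN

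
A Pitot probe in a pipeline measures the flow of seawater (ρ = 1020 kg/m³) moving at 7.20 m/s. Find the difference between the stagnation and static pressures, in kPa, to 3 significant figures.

ΔP ≈ 26.4 kPa

Bernoulli between the free stream and the stagnation point: ½ρv² = P_stag − P_static.
ΔP = ½·1020·7.20² = 26400 Pa.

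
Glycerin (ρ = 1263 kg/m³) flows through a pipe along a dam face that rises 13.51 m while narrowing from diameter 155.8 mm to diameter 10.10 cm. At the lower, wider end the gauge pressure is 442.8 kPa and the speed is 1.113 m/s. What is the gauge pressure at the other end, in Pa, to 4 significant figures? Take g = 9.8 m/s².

P₂ = 271900 Pa

By continuity, v₂ = v₁·A₁/A₂ = 1.113·(190.6/80.12) = 2.648 m/s.
Energy conservation along the streamline gives P₂ = P₁ − ½ρ(v₂² − v₁²) − ρg(h₂ − h₁).
P₂ = 442800 + ½·1263·(1.113² − 2.648²) − 1263·9.8·(+13.51) = 442800 + (-3647) − (167200) = 271900 Pa.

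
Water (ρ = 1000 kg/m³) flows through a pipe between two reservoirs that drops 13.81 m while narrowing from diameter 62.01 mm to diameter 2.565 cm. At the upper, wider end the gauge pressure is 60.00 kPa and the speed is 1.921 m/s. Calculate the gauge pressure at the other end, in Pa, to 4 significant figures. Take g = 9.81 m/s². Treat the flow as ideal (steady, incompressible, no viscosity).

134300 Pa

Mass conservation (A₁v₁ = A₂v₂) gives v₂ = 1.921 × 30.20/5.167 = 11.23 m/s.
Applying Bernoulli between the two ends and solving for P₂: P₂ = P₁ + ½ρ(v₁² − v₂²) − ρgΔh.
P₂ = 60000 + ½·1000·(1.921² − 11.23²) − 1000·9.81·(−13.81) = 60000 + (-61180) − (-135500) = 134300 Pa.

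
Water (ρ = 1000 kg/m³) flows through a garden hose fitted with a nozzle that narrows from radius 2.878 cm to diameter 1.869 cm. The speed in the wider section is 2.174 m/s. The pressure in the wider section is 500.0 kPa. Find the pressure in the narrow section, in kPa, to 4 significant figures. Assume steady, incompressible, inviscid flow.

P₂ = 289.8 kPa

Mass conservation (A₁v₁ = A₂v₂) gives v₂ = 2.174 × 26.02/2.744 = 20.62 m/s.
Bernoulli (h₁ = h₂): P₁ − P₂ = ½ρ(v₂² − v₁²).
P₂ = P₁ − ½ρ(v₂² − v₁²) = 500000 − ½·1000·(20.62² − 2.174²) = 500000 − 210200 = 289800 Pa.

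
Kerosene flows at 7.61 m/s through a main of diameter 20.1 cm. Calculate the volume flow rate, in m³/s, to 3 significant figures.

0.241 m³/s

Q = A·v = 0.0317 m² × 7.61 m/s = 0.241 m³/s.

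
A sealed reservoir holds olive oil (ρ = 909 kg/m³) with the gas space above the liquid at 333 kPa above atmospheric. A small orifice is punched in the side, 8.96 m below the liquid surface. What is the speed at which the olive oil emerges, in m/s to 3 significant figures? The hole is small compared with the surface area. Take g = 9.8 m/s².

v ≈ 30.1 m/s

Take point 1 at the surface (v₁ ≈ 0) and point 2 at the hole (at atmospheric pressure). Bernoulli: P₁ + ρg h = P_atm + ½ρv₂².
With P₁ − P_atm = 333000 Pa, v₂ = √(2gh + 2ΔP/ρ) = √(2·9.8·8.96 + 2·333000/909) = 30.1 m/s.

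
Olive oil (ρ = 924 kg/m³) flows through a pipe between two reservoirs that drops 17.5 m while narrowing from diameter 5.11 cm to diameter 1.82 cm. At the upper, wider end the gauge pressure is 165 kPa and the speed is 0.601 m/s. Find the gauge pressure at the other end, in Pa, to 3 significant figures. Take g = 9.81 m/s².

Continuity gives A₁v₁ = A₂v₂, so v₂ = (20.5 cm²)/(2.60 cm²) × 0.601 m/s = 4.74 m/s.
Energy conservation along the streamline gives P₂ = P₁ − ½ρ(v₂² − v₁²) − ρg(h₂ − h₁).
P₂ = 165000 + ½·924·(0.601² − 4.74²) − 924·9.81·(−17.5) = 165000 + (-10200) − (-159000) = 313000 Pa.

P₂ ≈ 313000 Pa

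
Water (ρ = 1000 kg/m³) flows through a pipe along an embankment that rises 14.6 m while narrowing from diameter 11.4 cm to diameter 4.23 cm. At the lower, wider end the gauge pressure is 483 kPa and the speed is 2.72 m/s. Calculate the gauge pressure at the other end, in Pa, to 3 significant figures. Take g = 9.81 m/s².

Continuity gives A₁v₁ = A₂v₂, so v₂ = (102 cm²)/(14.1 cm²) × 2.72 m/s = 19.8 m/s.
Bernoulli: P₁ + ½ρv₁² + ρg h₁ = P₂ + ½ρv₂² + ρg h₂, so P₂ = P₁ + ½ρ(v₁² − v₂²) − ρg(h₂ − h₁).
P₂ = 483000 + ½·1000·(2.72² − 19.8²) − 1000·9.81·(+14.6) = 483000 + (-191000) − (143000) = 148000 Pa.

P₂ = 148000 Pa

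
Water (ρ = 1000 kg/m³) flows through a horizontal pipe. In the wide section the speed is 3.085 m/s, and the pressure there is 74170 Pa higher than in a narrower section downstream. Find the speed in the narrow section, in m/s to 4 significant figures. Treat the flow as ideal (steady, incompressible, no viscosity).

v₂ ≈ 12.56 m/s

Along the level pipe P + ½ρv² is conserved, hence v₂² = v₁² + 2(P₁ − P₂)/ρ.
v₂ = √(3.085² + 2·74170/1000) = √(9.517 + 148.3) = 12.56 m/s.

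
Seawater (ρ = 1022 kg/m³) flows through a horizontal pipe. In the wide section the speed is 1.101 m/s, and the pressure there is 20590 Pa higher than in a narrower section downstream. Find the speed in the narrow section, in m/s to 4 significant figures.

Horizontal Bernoulli: P₁ + ½ρv₁² = P₂ + ½ρv₂², so v₂² = v₁² + 2(P₁ − P₂)/ρ.
v₂ = √(1.101² + 2·20590/1022) = √(1.212 + 40.29) = 6.442 m/s.

6.442 m/s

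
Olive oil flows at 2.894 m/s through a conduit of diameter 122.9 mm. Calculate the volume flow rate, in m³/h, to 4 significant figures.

Q ≈ 123.6 m³/h

Q = A·v = 0.01186 m² × 2.894 m/s = 0.03433 m³/s.
Converting: 0.03433 m³/s × 3600 = 123.6 m³/h.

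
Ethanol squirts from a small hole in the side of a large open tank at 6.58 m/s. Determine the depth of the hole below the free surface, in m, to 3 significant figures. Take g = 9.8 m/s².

Torricelli: v = √(2gh), so h = v²/(2g).
h = 6.58²/(2·9.8) = 43.3/19.60 = 2.21 m.

h ≈ 2.21 m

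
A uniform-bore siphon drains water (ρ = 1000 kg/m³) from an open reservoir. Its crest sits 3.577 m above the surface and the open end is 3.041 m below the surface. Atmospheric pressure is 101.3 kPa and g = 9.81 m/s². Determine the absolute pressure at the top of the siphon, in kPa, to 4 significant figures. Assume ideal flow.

Bernoulli surface→outlet gives ½v² = g·h_out, so v = √(2·9.81·3.041) = 7.724 m/s.
Continuity keeps v the same throughout the tube; from surface to crest, P_atm + 0 = P_top + ½ρv² + ρg·h_top.
P_top = 101300 − ½·1000·7.724² − 1000·9.81·3.577 = 36380 Pa.

P_top = 36.38 kPa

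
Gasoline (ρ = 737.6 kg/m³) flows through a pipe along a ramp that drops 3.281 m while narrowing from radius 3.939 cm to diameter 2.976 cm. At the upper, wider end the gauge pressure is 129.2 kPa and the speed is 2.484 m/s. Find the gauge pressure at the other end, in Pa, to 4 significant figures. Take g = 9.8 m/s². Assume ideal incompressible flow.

The volume flow rate is constant, so v₂ = (A₁/A₂)v₁ = (48.74/6.956)·2.484 = 17.41 m/s.
Energy conservation along the streamline gives P₂ = P₁ − ½ρ(v₂² − v₁²) − ρg(h₂ − h₁).
P₂ = 129200 + ½·737.6·(2.484² − 17.41²) − 737.6·9.8·(−3.281) = 129200 + (-109500) − (-23720) = 43450 Pa.

P₂ ≈ 43450 Pa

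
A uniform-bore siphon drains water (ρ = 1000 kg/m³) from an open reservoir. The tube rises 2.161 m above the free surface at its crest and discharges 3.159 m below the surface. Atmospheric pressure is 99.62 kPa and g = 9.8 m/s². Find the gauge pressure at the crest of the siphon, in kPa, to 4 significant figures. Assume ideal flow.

The outlet speed comes from Torricelli: v = √(2g·3.159) = 7.869 m/s.
With constant cross-section the crest speed equals v; applying Bernoulli from the surface up to the crest, P_top = P_atm − ½ρv² − ρg·h_top.
P_top = 99620 − ½·1000·7.869² − 1000·9.8·2.161 = 47480 Pa. So P_gauge = P_top − P_atm = -52140 Pa.

P_gauge ≈ -52.14 kPa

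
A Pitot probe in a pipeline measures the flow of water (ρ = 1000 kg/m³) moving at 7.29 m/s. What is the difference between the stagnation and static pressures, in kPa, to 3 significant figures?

At the stagnation point the flow is brought to rest, so Bernoulli gives P_stag − P_static = ½ρv².
ΔP = ½·1000·7.29² = 26600 Pa.

ΔP = 26.6 kPa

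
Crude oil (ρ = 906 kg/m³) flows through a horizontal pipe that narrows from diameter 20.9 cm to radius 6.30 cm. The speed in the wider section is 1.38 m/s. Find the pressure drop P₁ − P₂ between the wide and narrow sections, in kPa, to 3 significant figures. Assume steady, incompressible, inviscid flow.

Mass conservation (A₁v₁ = A₂v₂) gives v₂ = 1.38 × 343/125 = 3.80 m/s.
Bernoulli (h₁ = h₂): P₁ − P₂ = ½ρ(v₂² − v₁²).
P₁ − P₂ = ½·906·(3.80² − 1.38²) = ½·906·12.5 = 5670 Pa.

5.67 kPa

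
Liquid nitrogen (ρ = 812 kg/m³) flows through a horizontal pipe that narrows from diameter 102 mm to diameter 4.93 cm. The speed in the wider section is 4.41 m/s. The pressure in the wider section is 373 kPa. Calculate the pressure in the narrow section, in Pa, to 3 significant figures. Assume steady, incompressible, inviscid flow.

P₂ ≈ 236000 Pa

By continuity, v₂ = v₁·A₁/A₂ = 4.41·(81.7/19.1) = 18.9 m/s.
With no height change, Bernoulli's equation is P₁ + ½ρv₁² = P₂ + ½ρv₂².
P₂ = P₁ − ½ρ(v₂² − v₁²) = 373000 − ½·812·(18.9² − 4.41²) = 373000 − 137000 = 236000 Pa.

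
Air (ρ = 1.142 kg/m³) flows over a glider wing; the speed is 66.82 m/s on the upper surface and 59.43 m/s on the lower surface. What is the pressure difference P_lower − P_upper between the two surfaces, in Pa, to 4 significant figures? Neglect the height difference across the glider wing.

532.7 Pa

With negligible Δh, P + ½ρv² is constant, so P_low − P_up = ½ρ(v_up² − v_low²).
ΔP = ½·1.142·(66.82² − 59.43²) = 532.7 Pa.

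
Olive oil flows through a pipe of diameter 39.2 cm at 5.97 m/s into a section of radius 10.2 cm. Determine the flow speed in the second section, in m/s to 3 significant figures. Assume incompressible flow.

v₂ = 22.0 m/s

The volume flow rate is constant, so v₂ = (A₁/A₂)v₁ = (1210/327)·5.97 = 22.0 m/s.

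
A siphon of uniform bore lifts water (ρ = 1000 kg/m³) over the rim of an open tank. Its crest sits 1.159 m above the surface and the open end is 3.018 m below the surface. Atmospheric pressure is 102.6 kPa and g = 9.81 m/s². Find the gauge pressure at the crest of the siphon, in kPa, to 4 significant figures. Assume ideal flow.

P_gauge ≈ -40.98 kPa

Bernoulli surface→outlet gives ½v² = g·h_out, so v = √(2·9.81·3.018) = 7.695 m/s.
With constant cross-section the crest speed equals v; applying Bernoulli from the surface up to the crest, P_top = P_atm − ½ρv² − ρg·h_top.
P_top = 102600 − ½·1000·7.695² − 1000·9.81·1.159 = 61620 Pa. So P_gauge = P_top − P_atm = -40980 Pa.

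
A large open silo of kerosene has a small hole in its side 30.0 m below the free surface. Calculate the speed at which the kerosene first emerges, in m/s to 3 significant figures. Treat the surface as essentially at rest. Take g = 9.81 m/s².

With the surface at rest and both surface and jet at atmospheric pressure, Bernoulli gives ρg h = ½ρv², so v = √(2gh) = √(2·9.81·30.0) = 24.3 m/s.

24.3 m/s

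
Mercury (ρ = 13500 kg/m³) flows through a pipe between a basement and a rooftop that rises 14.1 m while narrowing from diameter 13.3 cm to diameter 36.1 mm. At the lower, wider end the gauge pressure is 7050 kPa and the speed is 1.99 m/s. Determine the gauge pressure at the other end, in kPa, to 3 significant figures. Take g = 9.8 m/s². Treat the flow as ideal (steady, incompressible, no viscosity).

P₂ ≈ 287 kPa

By continuity, v₂ = v₁·A₁/A₂ = 1.99·(139/10.2) = 27.0 m/s.
Applying Bernoulli between the two ends and solving for P₂: P₂ = P₁ + ½ρ(v₁² − v₂²) − ρgΔh.
P₂ = 7050000 + ½·13500·(1.99² − 27.0²) − 13500·9.8·(+14.1) = 7050000 + (-4900000) − (1870000) = 287000 Pa.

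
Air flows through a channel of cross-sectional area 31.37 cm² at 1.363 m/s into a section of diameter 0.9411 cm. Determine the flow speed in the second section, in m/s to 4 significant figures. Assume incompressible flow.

Mass conservation (A₁v₁ = A₂v₂) gives v₂ = 1.363 × 31.37/0.6956 = 61.47 m/s.

v₂ ≈ 61.47 m/s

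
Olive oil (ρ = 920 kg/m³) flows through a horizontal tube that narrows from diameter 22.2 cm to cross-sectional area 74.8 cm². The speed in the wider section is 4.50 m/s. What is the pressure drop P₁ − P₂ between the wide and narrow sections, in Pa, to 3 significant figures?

ΔP ≈ 240000 Pa

By continuity, v₂ = v₁·A₁/A₂ = 4.50·(387/74.8) = 23.3 m/s.
The pipe is horizontal, so Bernoulli reduces to P₁ + ½ρv₁² = P₂ + ½ρv₂².
P₁ − P₂ = ½·920·(23.3² − 4.50²) = ½·920·522 = 240000 Pa.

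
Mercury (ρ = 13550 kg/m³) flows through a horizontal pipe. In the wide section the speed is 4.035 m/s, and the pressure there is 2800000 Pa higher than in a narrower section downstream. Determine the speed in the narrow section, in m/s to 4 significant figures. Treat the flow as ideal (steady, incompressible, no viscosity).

Along the level pipe P + ½ρv² is conserved, hence v₂² = v₁² + 2(P₁ − P₂)/ρ.
v₂ = √(4.035² + 2·2800000/13550) = √(16.28 + 413.3) = 20.73 m/s.

v₂ ≈ 20.73 m/s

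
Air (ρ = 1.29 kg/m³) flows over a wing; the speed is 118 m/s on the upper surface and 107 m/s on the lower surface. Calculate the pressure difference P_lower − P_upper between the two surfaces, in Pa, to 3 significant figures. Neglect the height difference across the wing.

1600 Pa

The pressure is lower where the speed is higher: ΔP = ½ρ(v_up² − v_low²).
ΔP = ½·1.29·(118² − 107²) = 1600 Pa.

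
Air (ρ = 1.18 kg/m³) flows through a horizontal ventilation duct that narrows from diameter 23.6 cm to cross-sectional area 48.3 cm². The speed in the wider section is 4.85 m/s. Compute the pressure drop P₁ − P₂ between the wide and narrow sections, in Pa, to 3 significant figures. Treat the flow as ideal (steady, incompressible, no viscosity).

Continuity gives A₁v₁ = A₂v₂, so v₂ = (437 cm²)/(48.3 cm²) × 4.85 m/s = 43.9 m/s.
Along the horizontal streamline, P + ½ρv² is constant.
P₁ − P₂ = ½·1.18·(43.9² − 4.85²) = ½·1.18·1910 = 1120 Pa.

ΔP = 1120 Pa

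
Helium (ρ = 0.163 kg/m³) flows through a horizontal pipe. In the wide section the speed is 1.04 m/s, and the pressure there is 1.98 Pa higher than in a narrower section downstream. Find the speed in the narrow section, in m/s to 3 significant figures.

v₂ = 5.04 m/s

Along the level pipe P + ½ρv² is conserved, hence v₂² = v₁² + 2(P₁ − P₂)/ρ.
v₂ = √(1.04² + 2·1.98/0.163) = √(1.08 + 24.3) = 5.04 m/s.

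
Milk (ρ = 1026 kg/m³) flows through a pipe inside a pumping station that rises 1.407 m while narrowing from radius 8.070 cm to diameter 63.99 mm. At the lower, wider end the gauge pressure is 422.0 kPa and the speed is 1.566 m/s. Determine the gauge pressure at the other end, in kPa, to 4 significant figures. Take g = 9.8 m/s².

By continuity, v₂ = v₁·A₁/A₂ = 1.566·(204.6/32.16) = 9.963 m/s.
Energy conservation along the streamline gives P₂ = P₁ − ½ρ(v₂² − v₁²) − ρg(h₂ − h₁).
P₂ = 422000 + ½·1026·(1.566² − 9.963²) − 1026·9.8·(+1.407) = 422000 + (-49660) − (14150) = 358200 Pa.

358.2 kPa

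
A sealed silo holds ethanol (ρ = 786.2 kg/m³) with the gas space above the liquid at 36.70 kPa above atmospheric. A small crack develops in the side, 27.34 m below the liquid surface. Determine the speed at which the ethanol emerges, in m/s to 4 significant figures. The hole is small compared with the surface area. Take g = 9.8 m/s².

Take point 1 at the surface (v₁ ≈ 0) and point 2 at the hole (at atmospheric pressure). Bernoulli: P₁ + ρg h = P_atm + ½ρv₂².
With P₁ − P_atm = 36700 Pa, v₂ = √(2gh + 2ΔP/ρ) = √(2·9.8·27.34 + 2·36700/786.2) = 25.08 m/s.

v ≈ 25.08 m/s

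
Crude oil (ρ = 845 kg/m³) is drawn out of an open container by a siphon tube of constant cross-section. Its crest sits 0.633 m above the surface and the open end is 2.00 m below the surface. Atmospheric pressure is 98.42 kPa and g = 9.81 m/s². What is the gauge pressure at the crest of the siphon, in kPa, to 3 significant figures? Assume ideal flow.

P_gauge ≈ -21.8 kPa

The outlet speed comes from Torricelli: v = √(2g·2.00) = 6.26 m/s.
The bore is uniform, so the speed at the crest is the same v. Bernoulli surface→crest: P_atm = P_top + ½ρv² + ρg·h_top.
P_top = 98420 − ½·845·6.26² − 845·9.81·0.633 = 76600 Pa. So P_gauge = P_top − P_atm = -21800 Pa.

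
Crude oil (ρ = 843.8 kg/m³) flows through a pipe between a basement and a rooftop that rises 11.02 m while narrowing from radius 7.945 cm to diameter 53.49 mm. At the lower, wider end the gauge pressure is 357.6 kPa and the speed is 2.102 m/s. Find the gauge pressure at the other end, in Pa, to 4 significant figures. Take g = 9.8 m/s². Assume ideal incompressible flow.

P₂ = 123200 Pa

Mass conservation (A₁v₁ = A₂v₂) gives v₂ = 2.102 × 198.3/22.47 = 18.55 m/s.
Bernoulli: P₁ + ½ρv₁² + ρg h₁ = P₂ + ½ρv₂² + ρg h₂, so P₂ = P₁ + ½ρ(v₁² − v₂²) − ρg(h₂ − h₁).
P₂ = 357600 + ½·843.8·(2.102² − 18.55²) − 843.8·9.8·(+11.02) = 357600 + (-143300) − (91130) = 123200 Pa.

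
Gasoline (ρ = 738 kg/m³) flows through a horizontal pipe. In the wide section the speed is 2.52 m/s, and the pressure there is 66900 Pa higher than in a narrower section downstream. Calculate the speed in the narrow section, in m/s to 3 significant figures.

With h₁ = h₂, rearranging Bernoulli gives v₂ = √(v₁² + 2ΔP/ρ).
v₂ = √(2.52² + 2·66900/738) = √(6.35 + 181) = 13.7 m/s.

v₂ = 13.7 m/s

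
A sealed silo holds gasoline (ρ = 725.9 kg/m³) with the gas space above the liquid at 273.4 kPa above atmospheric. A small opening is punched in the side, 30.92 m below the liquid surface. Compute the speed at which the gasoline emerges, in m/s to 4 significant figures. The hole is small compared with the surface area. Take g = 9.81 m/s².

v ≈ 36.88 m/s

Take point 1 at the surface (v₁ ≈ 0) and point 2 at the hole (at atmospheric pressure). Bernoulli: P₁ + ρg h = P_atm + ½ρv₂².
With P₁ − P_atm = 273400 Pa, v₂ = √(2gh + 2ΔP/ρ) = √(2·9.81·30.92 + 2·273400/725.9) = 36.88 m/s.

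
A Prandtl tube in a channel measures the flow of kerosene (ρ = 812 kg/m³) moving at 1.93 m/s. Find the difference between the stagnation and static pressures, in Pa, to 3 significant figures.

ΔP ≈ 1510 Pa

At the stagnation point the flow is brought to rest, so Bernoulli gives P_stag − P_static = ½ρv².
ΔP = ½·812·1.93² = 1510 Pa.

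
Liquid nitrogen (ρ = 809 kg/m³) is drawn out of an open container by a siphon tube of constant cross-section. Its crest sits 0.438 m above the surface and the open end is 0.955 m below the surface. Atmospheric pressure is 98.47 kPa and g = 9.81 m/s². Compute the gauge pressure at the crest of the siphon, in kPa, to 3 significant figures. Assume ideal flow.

The outlet speed comes from Torricelli: v = √(2g·0.955) = 4.33 m/s.
Continuity keeps v the same throughout the tube; from surface to crest, P_atm + 0 = P_top + ½ρv² + ρg·h_top.
P_top = 98470 − ½·809·4.33² − 809·9.81·0.438 = 87400 Pa. So P_gauge = P_top − P_atm = -11100 Pa.

P_gauge ≈ -11.1 kPa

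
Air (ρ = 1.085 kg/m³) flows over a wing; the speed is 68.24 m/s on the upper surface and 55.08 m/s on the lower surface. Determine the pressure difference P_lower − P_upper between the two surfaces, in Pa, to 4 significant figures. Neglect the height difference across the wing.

ΔP = 880.4 Pa

The pressure is lower where the speed is higher: ΔP = ½ρ(v_up² − v_low²).
ΔP = ½·1.085·(68.24² − 55.08²) = 880.4 Pa.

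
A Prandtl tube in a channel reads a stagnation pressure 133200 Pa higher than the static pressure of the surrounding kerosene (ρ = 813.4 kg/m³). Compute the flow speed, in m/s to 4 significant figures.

The dynamic pressure equals the rise in static pressure at the stagnation point: ΔP = ½ρv².
v = √(2ΔP/ρ) = √(2·133200/813.4) = 18.10 m/s.

v ≈ 18.10 m/s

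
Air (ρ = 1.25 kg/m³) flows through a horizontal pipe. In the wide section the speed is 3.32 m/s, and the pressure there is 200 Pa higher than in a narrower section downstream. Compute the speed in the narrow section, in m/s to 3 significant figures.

v₂ = 18.2 m/s

Horizontal Bernoulli: P₁ + ½ρv₁² = P₂ + ½ρv₂², so v₂² = v₁² + 2(P₁ − P₂)/ρ.
v₂ = √(3.32² + 2·200/1.25) = √(11.0 + 320) = 18.2 m/s.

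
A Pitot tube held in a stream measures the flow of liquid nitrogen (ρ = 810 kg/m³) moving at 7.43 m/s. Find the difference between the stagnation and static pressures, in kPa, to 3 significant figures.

The dynamic pressure equals the rise in static pressure at the stagnation point: ΔP = ½ρv².
ΔP = ½·810·7.43² = 22400 Pa.

ΔP = 22.4 kPa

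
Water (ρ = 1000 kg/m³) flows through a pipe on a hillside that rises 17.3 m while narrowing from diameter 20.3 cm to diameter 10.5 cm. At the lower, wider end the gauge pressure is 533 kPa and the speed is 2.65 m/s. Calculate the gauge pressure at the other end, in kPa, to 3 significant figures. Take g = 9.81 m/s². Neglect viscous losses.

318 kPa

Continuity gives A₁v₁ = A₂v₂, so v₂ = (324 cm²)/(86.6 cm²) × 2.65 m/s = 9.91 m/s.
Energy conservation along the streamline gives P₂ = P₁ − ½ρ(v₂² − v₁²) − ρg(h₂ − h₁).
P₂ = 533000 + ½·1000·(2.65² − 9.91²) − 1000·9.81·(+17.3) = 533000 + (-45500) − (170000) = 318000 Pa.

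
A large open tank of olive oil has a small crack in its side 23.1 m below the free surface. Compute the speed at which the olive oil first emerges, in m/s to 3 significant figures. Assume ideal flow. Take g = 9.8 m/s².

With the surface at rest and both surface and jet at atmospheric pressure, Bernoulli gives ρg h = ½ρv², so v = √(2gh) = √(2·9.8·23.1) = 21.3 m/s.

v = 21.3 m/s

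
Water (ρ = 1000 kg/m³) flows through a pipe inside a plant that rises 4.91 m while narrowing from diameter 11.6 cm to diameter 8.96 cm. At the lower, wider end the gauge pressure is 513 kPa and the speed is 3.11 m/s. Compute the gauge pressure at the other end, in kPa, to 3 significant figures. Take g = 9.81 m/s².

Mass conservation (A₁v₁ = A₂v₂) gives v₂ = 3.11 × 106/63.1 = 5.21 m/s.
Applying Bernoulli between the two ends and solving for P₂: P₂ = P₁ + ½ρ(v₁² − v₂²) − ρgΔh.
P₂ = 513000 + ½·1000·(3.11² − 5.21²) − 1000·9.81·(+4.91) = 513000 + (-8750) − (48200) = 456000 Pa.

456 kPa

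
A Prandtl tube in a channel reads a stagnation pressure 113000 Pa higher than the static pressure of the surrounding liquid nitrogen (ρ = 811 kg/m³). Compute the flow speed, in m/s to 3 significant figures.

At the stagnation point the flow is brought to rest, so Bernoulli gives P_stag − P_static = ½ρv².
v = √(2ΔP/ρ) = √(2·113000/811) = 16.7 m/s.

v = 16.7 m/s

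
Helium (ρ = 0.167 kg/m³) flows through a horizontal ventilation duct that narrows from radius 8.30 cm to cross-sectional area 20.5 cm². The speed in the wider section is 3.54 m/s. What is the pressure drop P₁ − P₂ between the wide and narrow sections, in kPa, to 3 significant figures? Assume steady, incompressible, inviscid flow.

ΔP ≈ 0.116 kPa

Continuity gives A₁v₁ = A₂v₂, so v₂ = (216 cm²)/(20.5 cm²) × 3.54 m/s = 37.4 m/s.
With no height change, Bernoulli's equation is P₁ + ½ρv₁² = P₂ + ½ρv₂².
P₁ − P₂ = ½·0.167·(37.4² − 3.54²) = ½·0.167·1380 = 116 Pa.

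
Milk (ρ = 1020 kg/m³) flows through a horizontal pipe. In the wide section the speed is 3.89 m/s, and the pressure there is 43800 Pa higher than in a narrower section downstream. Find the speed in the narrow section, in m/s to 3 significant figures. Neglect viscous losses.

Horizontal Bernoulli: P₁ + ½ρv₁² = P₂ + ½ρv₂², so v₂² = v₁² + 2(P₁ − P₂)/ρ.
v₂ = √(3.89² + 2·43800/1020) = √(15.1 + 85.9) = 10.1 m/s.

v₂ ≈ 10.1 m/s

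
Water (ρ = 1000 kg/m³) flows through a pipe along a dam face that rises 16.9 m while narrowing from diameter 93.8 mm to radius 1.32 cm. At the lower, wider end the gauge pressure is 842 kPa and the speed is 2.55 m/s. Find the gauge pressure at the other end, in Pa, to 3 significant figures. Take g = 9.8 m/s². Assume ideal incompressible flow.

The volume flow rate is constant, so v₂ = (A₁/A₂)v₁ = (69.1/5.47)·2.55 = 32.2 m/s.
Applying Bernoulli between the two ends and solving for P₂: P₂ = P₁ + ½ρ(v₁² − v₂²) − ρgΔh.
P₂ = 842000 + ½·1000·(2.55² − 32.2²) − 1000·9.8·(+16.9) = 842000 + (-515000) − (166000) = 161000 Pa.

P₂ = 161000 Pa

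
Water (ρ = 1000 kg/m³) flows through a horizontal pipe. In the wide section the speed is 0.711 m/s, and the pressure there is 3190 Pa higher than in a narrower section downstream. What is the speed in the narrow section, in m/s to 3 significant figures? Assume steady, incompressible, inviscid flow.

v₂ = 2.62 m/s

With h₁ = h₂, rearranging Bernoulli gives v₂ = √(v₁² + 2ΔP/ρ).
v₂ = √(0.711² + 2·3190/1000) = √(0.506 + 6.38) = 2.62 m/s.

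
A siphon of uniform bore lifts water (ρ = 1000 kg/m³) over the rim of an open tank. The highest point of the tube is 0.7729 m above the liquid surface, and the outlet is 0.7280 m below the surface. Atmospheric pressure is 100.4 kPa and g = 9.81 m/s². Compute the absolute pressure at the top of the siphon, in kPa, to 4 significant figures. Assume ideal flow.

Bernoulli surface→outlet gives ½v² = g·h_out, so v = √(2·9.81·0.7280) = 3.779 m/s.
With constant cross-section the crest speed equals v; applying Bernoulli from the surface up to the crest, P_top = P_atm − ½ρv² − ρg·h_top.
P_top = 100400 − ½·1000·3.779² − 1000·9.81·0.7729 = 85680 Pa.

P_top ≈ 85.68 kPa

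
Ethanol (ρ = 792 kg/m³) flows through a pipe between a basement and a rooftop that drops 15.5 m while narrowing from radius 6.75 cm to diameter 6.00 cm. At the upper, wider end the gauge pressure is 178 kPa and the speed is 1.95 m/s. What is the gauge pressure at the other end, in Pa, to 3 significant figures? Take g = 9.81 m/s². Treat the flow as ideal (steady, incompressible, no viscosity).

261000 Pa

By continuity, v₂ = v₁·A₁/A₂ = 1.95·(143/28.3) = 9.87 m/s.
Applying Bernoulli between the two ends and solving for P₂: P₂ = P₁ + ½ρ(v₁² − v₂²) − ρgΔh.
P₂ = 178000 + ½·792·(1.95² − 9.87²) − 792·9.81·(−15.5) = 178000 + (-37100) − (-120000) = 261000 Pa.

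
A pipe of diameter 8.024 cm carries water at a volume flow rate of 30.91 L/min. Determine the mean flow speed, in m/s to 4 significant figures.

Q = 30.91 L/min = 0.0005152 m³/s.
v = Q/A = 0.0005152 / 0.005057 = 0.1019 m/s.

v ≈ 0.1019 m/s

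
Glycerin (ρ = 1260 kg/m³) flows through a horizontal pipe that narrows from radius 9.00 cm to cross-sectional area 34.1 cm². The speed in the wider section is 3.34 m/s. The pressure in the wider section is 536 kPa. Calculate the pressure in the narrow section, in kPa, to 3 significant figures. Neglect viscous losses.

Continuity gives A₁v₁ = A₂v₂, so v₂ = (254 cm²)/(34.1 cm²) × 3.34 m/s = 24.9 m/s.
The pipe is horizontal, so Bernoulli reduces to P₁ + ½ρv₁² = P₂ + ½ρv₂².
P₂ = P₁ − ½ρ(v₂² − v₁²) = 536000 − ½·1260·(24.9² − 3.34²) = 536000 − 384000 = 152000 Pa.

152 kPa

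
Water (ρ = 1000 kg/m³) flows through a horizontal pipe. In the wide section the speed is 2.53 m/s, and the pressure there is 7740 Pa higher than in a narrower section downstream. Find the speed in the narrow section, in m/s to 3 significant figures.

v₂ ≈ 4.68 m/s

Along the level pipe P + ½ρv² is conserved, hence v₂² = v₁² + 2(P₁ − P₂)/ρ.
v₂ = √(2.53² + 2·7740/1000) = √(6.40 + 15.5) = 4.68 m/s.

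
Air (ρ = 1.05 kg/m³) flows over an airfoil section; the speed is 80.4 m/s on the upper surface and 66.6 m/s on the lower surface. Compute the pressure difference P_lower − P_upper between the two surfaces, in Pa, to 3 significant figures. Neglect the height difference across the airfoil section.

1070 Pa

Bernoulli (same height): P_lower − P_upper = ½ρ(v_upper² − v_lower²).
ΔP = ½·1.05·(80.4² − 66.6²) = 1070 Pa.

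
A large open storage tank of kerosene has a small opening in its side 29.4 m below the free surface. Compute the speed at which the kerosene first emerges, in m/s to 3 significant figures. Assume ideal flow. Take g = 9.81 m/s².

The surface is effectively still and both ends are open, so ½v² = gh and v = √(2·9.81·29.4) = 24.0 m/s.

24.0 m/s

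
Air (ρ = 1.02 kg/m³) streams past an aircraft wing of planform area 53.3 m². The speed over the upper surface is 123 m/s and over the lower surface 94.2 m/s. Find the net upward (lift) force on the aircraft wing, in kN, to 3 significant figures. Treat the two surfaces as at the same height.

With equal heights on the two surfaces, Bernoulli gives P_lower − P_upper = ½ρ(v_upper² − v_lower²).
ΔP = ½·1.02·(123² − 94.2²) = 3190 Pa.
Lift = ΔP · A = 3190 × 53.3 = 170000 N.

F = 170 kN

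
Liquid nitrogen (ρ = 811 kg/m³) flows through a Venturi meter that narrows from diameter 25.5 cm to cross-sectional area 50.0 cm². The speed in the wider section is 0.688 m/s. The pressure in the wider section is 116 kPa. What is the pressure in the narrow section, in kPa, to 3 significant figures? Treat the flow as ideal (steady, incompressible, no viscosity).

The volume flow rate is constant, so v₂ = (A₁/A₂)v₁ = (511/50.0)·0.688 = 7.03 m/s.
Along the horizontal streamline, P + ½ρv² is constant.
P₂ = P₁ − ½ρ(v₂² − v₁²) = 116000 − ½·811·(7.03² − 0.688²) = 116000 − 19800 = 96200 Pa.

P₂ = 96.2 kPa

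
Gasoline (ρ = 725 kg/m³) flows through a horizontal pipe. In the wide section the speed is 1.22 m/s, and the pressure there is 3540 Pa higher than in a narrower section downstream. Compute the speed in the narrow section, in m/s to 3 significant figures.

v₂ = 3.35 m/s

Along the level pipe P + ½ρv² is conserved, hence v₂² = v₁² + 2(P₁ − P₂)/ρ.
v₂ = √(1.22² + 2·3540/725) = √(1.49 + 9.77) = 3.35 m/s.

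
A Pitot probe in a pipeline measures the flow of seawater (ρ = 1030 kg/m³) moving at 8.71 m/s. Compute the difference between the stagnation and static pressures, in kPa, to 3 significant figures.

At the stagnation point the flow is brought to rest, so Bernoulli gives P_stag − P_static = ½ρv².
ΔP = ½·1030·8.71² = 39100 Pa.

ΔP = 39.1 kPa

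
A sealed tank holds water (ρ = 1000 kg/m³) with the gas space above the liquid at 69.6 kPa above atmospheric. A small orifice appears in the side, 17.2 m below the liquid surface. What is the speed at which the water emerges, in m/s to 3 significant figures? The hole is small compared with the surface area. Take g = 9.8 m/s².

Take point 1 at the surface (v₁ ≈ 0) and point 2 at the hole (at atmospheric pressure). Bernoulli: P₁ + ρg h = P_atm + ½ρv₂².
With P₁ − P_atm = 69600 Pa, v₂ = √(2gh + 2ΔP/ρ) = √(2·9.8·17.2 + 2·69600/1000) = 21.8 m/s.

v = 21.8 m/s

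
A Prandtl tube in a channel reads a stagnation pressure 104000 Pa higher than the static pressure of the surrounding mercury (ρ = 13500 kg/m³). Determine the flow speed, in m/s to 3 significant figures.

v ≈ 3.93 m/s

The dynamic pressure equals the rise in static pressure at the stagnation point: ΔP = ½ρv².
v = √(2ΔP/ρ) = √(2·104000/13500) = 3.93 m/s.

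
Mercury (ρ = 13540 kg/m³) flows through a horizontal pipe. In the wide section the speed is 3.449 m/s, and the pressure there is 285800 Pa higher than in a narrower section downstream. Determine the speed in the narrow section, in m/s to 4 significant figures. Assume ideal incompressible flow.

v₂ = 7.356 m/s

Horizontal Bernoulli: P₁ + ½ρv₁² = P₂ + ½ρv₂², so v₂² = v₁² + 2(P₁ − P₂)/ρ.
v₂ = √(3.449² + 2·285800/13540) = √(11.90 + 42.22) = 7.356 m/s.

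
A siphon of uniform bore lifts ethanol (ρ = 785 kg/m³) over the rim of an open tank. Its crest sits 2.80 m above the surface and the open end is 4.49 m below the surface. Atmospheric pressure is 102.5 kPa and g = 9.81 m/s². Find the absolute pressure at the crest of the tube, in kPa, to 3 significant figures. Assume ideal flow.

P_top = 46.4 kPa

Bernoulli surface→outlet gives ½v² = g·h_out, so v = √(2·9.81·4.49) = 9.39 m/s.
Continuity keeps v the same throughout the tube; from surface to crest, P_atm + 0 = P_top + ½ρv² + ρg·h_top.
P_top = 102500 − ½·785·9.39² − 785·9.81·2.80 = 46400 Pa.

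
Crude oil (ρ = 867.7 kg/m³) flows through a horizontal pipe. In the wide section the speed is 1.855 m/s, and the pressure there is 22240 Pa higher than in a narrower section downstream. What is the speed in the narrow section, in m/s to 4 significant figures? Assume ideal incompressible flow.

v₂ = 7.396 m/s

Along the level pipe P + ½ρv² is conserved, hence v₂² = v₁² + 2(P₁ − P₂)/ρ.
v₂ = √(1.855² + 2·22240/867.7) = √(3.441 + 51.26) = 7.396 m/s.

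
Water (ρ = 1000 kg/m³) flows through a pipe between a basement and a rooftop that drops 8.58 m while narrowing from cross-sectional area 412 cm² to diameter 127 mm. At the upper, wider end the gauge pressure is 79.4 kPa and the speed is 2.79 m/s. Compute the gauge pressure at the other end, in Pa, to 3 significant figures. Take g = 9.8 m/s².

By continuity, v₂ = v₁·A₁/A₂ = 2.79·(412/127) = 9.07 m/s.
Bernoulli: P₁ + ½ρv₁² + ρg h₁ = P₂ + ½ρv₂² + ρg h₂, so P₂ = P₁ + ½ρ(v₁² − v₂²) − ρg(h₂ − h₁).
P₂ = 79400 + ½·1000·(2.79² − 9.07²) − 1000·9.8·(−8.58) = 79400 + (-37300) − (-84100) = 126000 Pa.

P₂ = 126000 Pa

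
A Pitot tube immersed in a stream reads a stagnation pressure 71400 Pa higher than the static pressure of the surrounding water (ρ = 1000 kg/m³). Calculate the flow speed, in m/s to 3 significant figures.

v = 11.9 m/s

The dynamic pressure equals the rise in static pressure at the stagnation point: ΔP = ½ρv².
v = √(2ΔP/ρ) = √(2·71400/1000) = 11.9 m/s.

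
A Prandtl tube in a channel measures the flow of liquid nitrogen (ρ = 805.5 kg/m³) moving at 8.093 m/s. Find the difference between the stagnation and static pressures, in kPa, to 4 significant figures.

At the stagnation point the flow is brought to rest, so Bernoulli gives P_stag − P_static = ½ρv².
ΔP = ½·805.5·8.093² = 26380 Pa.

26.38 kPa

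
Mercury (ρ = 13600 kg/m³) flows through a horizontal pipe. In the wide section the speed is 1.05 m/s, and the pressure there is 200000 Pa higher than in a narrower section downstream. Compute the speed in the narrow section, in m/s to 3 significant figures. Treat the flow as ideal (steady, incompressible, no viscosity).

Along the level pipe P + ½ρv² is conserved, hence v₂² = v₁² + 2(P₁ − P₂)/ρ.
v₂ = √(1.05² + 2·200000/13600) = √(1.10 + 29.4) = 5.52 m/s.

v₂ ≈ 5.52 m/s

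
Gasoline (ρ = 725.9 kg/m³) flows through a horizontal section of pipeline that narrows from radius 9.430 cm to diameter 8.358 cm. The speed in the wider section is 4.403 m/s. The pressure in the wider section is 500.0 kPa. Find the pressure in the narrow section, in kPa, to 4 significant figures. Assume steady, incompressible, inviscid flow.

Mass conservation (A₁v₁ = A₂v₂) gives v₂ = 4.403 × 279.4/54.86 = 22.42 m/s.
Bernoulli (h₁ = h₂): P₁ − P₂ = ½ρ(v₂² − v₁²).
P₂ = P₁ − ½ρ(v₂² − v₁²) = 500000 − ½·725.9·(22.42² − 4.403²) = 500000 − 175400 = 324600 Pa.

P₂ = 324.6 kPa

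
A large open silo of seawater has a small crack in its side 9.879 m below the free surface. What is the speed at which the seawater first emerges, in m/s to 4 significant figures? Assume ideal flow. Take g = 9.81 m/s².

v = 13.92 m/s

The surface is effectively still and both ends are open, so ½v² = gh and v = √(2·9.81·9.879) = 13.92 m/s.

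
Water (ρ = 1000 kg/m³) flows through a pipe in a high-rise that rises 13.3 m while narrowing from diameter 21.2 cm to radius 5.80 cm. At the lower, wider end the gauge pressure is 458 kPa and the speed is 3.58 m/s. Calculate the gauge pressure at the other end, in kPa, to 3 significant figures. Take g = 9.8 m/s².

By continuity, v₂ = v₁·A₁/A₂ = 3.58·(353/106) = 12.0 m/s.
Bernoulli: P₁ + ½ρv₁² + ρg h₁ = P₂ + ½ρv₂² + ρg h₂, so P₂ = P₁ + ½ρ(v₁² − v₂²) − ρg(h₂ − h₁).
P₂ = 458000 + ½·1000·(3.58² − 12.0²) − 1000·9.8·(+13.3) = 458000 + (-65100) − (130000) = 263000 Pa.

263 kPa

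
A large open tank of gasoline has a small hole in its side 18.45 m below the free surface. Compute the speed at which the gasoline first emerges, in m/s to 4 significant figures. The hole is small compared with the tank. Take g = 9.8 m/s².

Bernoulli from surface to hole (P equal, v_surface ≈ 0): v = √(2gh) = √(2×9.8×18.45) = 19.02 m/s.

19.02 m/s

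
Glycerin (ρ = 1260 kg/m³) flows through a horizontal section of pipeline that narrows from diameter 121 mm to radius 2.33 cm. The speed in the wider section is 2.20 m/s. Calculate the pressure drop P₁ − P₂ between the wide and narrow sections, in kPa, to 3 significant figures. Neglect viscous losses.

The volume flow rate is constant, so v₂ = (A₁/A₂)v₁ = (115/17.1)·2.20 = 14.8 m/s.
Along the horizontal streamline, P + ½ρv² is constant.
P₁ − P₂ = ½·1260·(14.8² − 2.20²) = ½·1260·215 = 136000 Pa.

136 kPa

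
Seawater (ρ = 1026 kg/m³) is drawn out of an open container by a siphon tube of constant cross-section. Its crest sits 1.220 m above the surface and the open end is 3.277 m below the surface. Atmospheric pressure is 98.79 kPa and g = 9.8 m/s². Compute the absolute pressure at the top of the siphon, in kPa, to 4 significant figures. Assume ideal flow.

53.57 kPa

The outlet speed comes from Torricelli: v = √(2g·3.277) = 8.014 m/s.
Continuity keeps v the same throughout the tube; from surface to crest, P_atm + 0 = P_top + ½ρv² + ρg·h_top.
P_top = 98790 − ½·1026·8.014² − 1026·9.8·1.220 = 53570 Pa.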